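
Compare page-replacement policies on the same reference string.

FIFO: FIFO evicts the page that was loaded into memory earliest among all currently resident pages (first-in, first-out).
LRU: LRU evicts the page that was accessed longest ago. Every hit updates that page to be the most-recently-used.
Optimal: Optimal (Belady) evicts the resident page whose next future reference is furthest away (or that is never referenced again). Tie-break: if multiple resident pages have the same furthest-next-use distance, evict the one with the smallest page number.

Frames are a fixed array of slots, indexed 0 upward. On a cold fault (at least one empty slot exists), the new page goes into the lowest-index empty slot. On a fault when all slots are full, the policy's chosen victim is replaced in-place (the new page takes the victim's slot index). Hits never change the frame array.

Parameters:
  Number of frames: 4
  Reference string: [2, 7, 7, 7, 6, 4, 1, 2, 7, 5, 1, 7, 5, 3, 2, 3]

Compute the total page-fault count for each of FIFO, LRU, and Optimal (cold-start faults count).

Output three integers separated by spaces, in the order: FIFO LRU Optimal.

--- FIFO ---
  step 0: ref 2 -> FAULT, frames=[2,-,-,-] (faults so far: 1)
  step 1: ref 7 -> FAULT, frames=[2,7,-,-] (faults so far: 2)
  step 2: ref 7 -> HIT, frames=[2,7,-,-] (faults so far: 2)
  step 3: ref 7 -> HIT, frames=[2,7,-,-] (faults so far: 2)
  step 4: ref 6 -> FAULT, frames=[2,7,6,-] (faults so far: 3)
  step 5: ref 4 -> FAULT, frames=[2,7,6,4] (faults so far: 4)
  step 6: ref 1 -> FAULT, evict 2, frames=[1,7,6,4] (faults so far: 5)
  step 7: ref 2 -> FAULT, evict 7, frames=[1,2,6,4] (faults so far: 6)
  step 8: ref 7 -> FAULT, evict 6, frames=[1,2,7,4] (faults so far: 7)
  step 9: ref 5 -> FAULT, evict 4, frames=[1,2,7,5] (faults so far: 8)
  step 10: ref 1 -> HIT, frames=[1,2,7,5] (faults so far: 8)
  step 11: ref 7 -> HIT, frames=[1,2,7,5] (faults so far: 8)
  step 12: ref 5 -> HIT, frames=[1,2,7,5] (faults so far: 8)
  step 13: ref 3 -> FAULT, evict 1, frames=[3,2,7,5] (faults so far: 9)
  step 14: ref 2 -> HIT, frames=[3,2,7,5] (faults so far: 9)
  step 15: ref 3 -> HIT, frames=[3,2,7,5] (faults so far: 9)
  FIFO total faults: 9
--- LRU ---
  step 0: ref 2 -> FAULT, frames=[2,-,-,-] (faults so far: 1)
  step 1: ref 7 -> FAULT, frames=[2,7,-,-] (faults so far: 2)
  step 2: ref 7 -> HIT, frames=[2,7,-,-] (faults so far: 2)
  step 3: ref 7 -> HIT, frames=[2,7,-,-] (faults so far: 2)
  step 4: ref 6 -> FAULT, frames=[2,7,6,-] (faults so far: 3)
  step 5: ref 4 -> FAULT, frames=[2,7,6,4] (faults so far: 4)
  step 6: ref 1 -> FAULT, evict 2, frames=[1,7,6,4] (faults so far: 5)
  step 7: ref 2 -> FAULT, evict 7, frames=[1,2,6,4] (faults so far: 6)
  step 8: ref 7 -> FAULT, evict 6, frames=[1,2,7,4] (faults so far: 7)
  step 9: ref 5 -> FAULT, evict 4, frames=[1,2,7,5] (faults so far: 8)
  step 10: ref 1 -> HIT, frames=[1,2,7,5] (faults so far: 8)
  step 11: ref 7 -> HIT, frames=[1,2,7,5] (faults so far: 8)
  step 12: ref 5 -> HIT, frames=[1,2,7,5] (faults so far: 8)
  step 13: ref 3 -> FAULT, evict 2, frames=[1,3,7,5] (faults so far: 9)
  step 14: ref 2 -> FAULT, evict 1, frames=[2,3,7,5] (faults so far: 10)
  step 15: ref 3 -> HIT, frames=[2,3,7,5] (faults so far: 10)
  LRU total faults: 10
--- Optimal ---
  step 0: ref 2 -> FAULT, frames=[2,-,-,-] (faults so far: 1)
  step 1: ref 7 -> FAULT, frames=[2,7,-,-] (faults so far: 2)
  step 2: ref 7 -> HIT, frames=[2,7,-,-] (faults so far: 2)
  step 3: ref 7 -> HIT, frames=[2,7,-,-] (faults so far: 2)
  step 4: ref 6 -> FAULT, frames=[2,7,6,-] (faults so far: 3)
  step 5: ref 4 -> FAULT, frames=[2,7,6,4] (faults so far: 4)
  step 6: ref 1 -> FAULT, evict 4, frames=[2,7,6,1] (faults so far: 5)
  step 7: ref 2 -> HIT, frames=[2,7,6,1] (faults so far: 5)
  step 8: ref 7 -> HIT, frames=[2,7,6,1] (faults so far: 5)
  step 9: ref 5 -> FAULT, evict 6, frames=[2,7,5,1] (faults so far: 6)
  step 10: ref 1 -> HIT, frames=[2,7,5,1] (faults so far: 6)
  step 11: ref 7 -> HIT, frames=[2,7,5,1] (faults so far: 6)
  step 12: ref 5 -> HIT, frames=[2,7,5,1] (faults so far: 6)
  step 13: ref 3 -> FAULT, evict 1, frames=[2,7,5,3] (faults so far: 7)
  step 14: ref 2 -> HIT, frames=[2,7,5,3] (faults so far: 7)
  step 15: ref 3 -> HIT, frames=[2,7,5,3] (faults so far: 7)
  Optimal total faults: 7

Answer: 9 10 7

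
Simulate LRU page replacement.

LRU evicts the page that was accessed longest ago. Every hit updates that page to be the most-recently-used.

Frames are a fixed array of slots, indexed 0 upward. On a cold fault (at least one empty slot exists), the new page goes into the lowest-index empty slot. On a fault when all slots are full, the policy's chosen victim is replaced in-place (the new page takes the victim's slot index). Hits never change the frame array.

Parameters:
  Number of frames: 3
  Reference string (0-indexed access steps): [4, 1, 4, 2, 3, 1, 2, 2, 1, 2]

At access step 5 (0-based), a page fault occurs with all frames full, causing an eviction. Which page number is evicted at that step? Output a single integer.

Step 0: ref 4 -> FAULT, frames=[4,-,-]
Step 1: ref 1 -> FAULT, frames=[4,1,-]
Step 2: ref 4 -> HIT, frames=[4,1,-]
Step 3: ref 2 -> FAULT, frames=[4,1,2]
Step 4: ref 3 -> FAULT, evict 1, frames=[4,3,2]
Step 5: ref 1 -> FAULT, evict 4, frames=[1,3,2]
At step 5: evicted page 4

Answer: 4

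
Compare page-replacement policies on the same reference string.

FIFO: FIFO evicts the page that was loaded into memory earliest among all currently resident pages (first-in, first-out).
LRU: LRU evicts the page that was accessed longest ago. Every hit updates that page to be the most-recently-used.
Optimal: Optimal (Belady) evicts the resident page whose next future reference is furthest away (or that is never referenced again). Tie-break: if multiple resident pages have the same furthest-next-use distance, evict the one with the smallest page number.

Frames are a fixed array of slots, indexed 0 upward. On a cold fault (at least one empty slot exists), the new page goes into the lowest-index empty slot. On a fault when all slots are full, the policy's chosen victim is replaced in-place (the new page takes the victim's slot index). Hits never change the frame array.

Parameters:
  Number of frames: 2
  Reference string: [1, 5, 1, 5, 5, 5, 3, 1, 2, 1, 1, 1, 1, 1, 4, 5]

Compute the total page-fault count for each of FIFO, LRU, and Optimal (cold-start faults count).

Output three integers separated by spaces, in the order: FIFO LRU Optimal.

Answer: 7 7 6

Derivation:
--- FIFO ---
  step 0: ref 1 -> FAULT, frames=[1,-] (faults so far: 1)
  step 1: ref 5 -> FAULT, frames=[1,5] (faults so far: 2)
  step 2: ref 1 -> HIT, frames=[1,5] (faults so far: 2)
  step 3: ref 5 -> HIT, frames=[1,5] (faults so far: 2)
  step 4: ref 5 -> HIT, frames=[1,5] (faults so far: 2)
  step 5: ref 5 -> HIT, frames=[1,5] (faults so far: 2)
  step 6: ref 3 -> FAULT, evict 1, frames=[3,5] (faults so far: 3)
  step 7: ref 1 -> FAULT, evict 5, frames=[3,1] (faults so far: 4)
  step 8: ref 2 -> FAULT, evict 3, frames=[2,1] (faults so far: 5)
  step 9: ref 1 -> HIT, frames=[2,1] (faults so far: 5)
  step 10: ref 1 -> HIT, frames=[2,1] (faults so far: 5)
  step 11: ref 1 -> HIT, frames=[2,1] (faults so far: 5)
  step 12: ref 1 -> HIT, frames=[2,1] (faults so far: 5)
  step 13: ref 1 -> HIT, frames=[2,1] (faults so far: 5)
  step 14: ref 4 -> FAULT, evict 1, frames=[2,4] (faults so far: 6)
  step 15: ref 5 -> FAULT, evict 2, frames=[5,4] (faults so far: 7)
  FIFO total faults: 7
--- LRU ---
  step 0: ref 1 -> FAULT, frames=[1,-] (faults so far: 1)
  step 1: ref 5 -> FAULT, frames=[1,5] (faults so far: 2)
  step 2: ref 1 -> HIT, frames=[1,5] (faults so far: 2)
  step 3: ref 5 -> HIT, frames=[1,5] (faults so far: 2)
  step 4: ref 5 -> HIT, frames=[1,5] (faults so far: 2)
  step 5: ref 5 -> HIT, frames=[1,5] (faults so far: 2)
  step 6: ref 3 -> FAULT, evict 1, frames=[3,5] (faults so far: 3)
  step 7: ref 1 -> FAULT, evict 5, frames=[3,1] (faults so far: 4)
  step 8: ref 2 -> FAULT, evict 3, frames=[2,1] (faults so far: 5)
  step 9: ref 1 -> HIT, frames=[2,1] (faults so far: 5)
  step 10: ref 1 -> HIT, frames=[2,1] (faults so far: 5)
  step 11: ref 1 -> HIT, frames=[2,1] (faults so far: 5)
  step 12: ref 1 -> HIT, frames=[2,1] (faults so far: 5)
  step 13: ref 1 -> HIT, frames=[2,1] (faults so far: 5)
  step 14: ref 4 -> FAULT, evict 2, frames=[4,1] (faults so far: 6)
  step 15: ref 5 -> FAULT, evict 1, frames=[4,5] (faults so far: 7)
  LRU total faults: 7
--- Optimal ---
  step 0: ref 1 -> FAULT, frames=[1,-] (faults so far: 1)
  step 1: ref 5 -> FAULT, frames=[1,5] (faults so far: 2)
  step 2: ref 1 -> HIT, frames=[1,5] (faults so far: 2)
  step 3: ref 5 -> HIT, frames=[1,5] (faults so far: 2)
  step 4: ref 5 -> HIT, frames=[1,5] (faults so far: 2)
  step 5: ref 5 -> HIT, frames=[1,5] (faults so far: 2)
  step 6: ref 3 -> FAULT, evict 5, frames=[1,3] (faults so far: 3)
  step 7: ref 1 -> HIT, frames=[1,3] (faults so far: 3)
  step 8: ref 2 -> FAULT, evict 3, frames=[1,2] (faults so far: 4)
  step 9: ref 1 -> HIT, frames=[1,2] (faults so far: 4)
  step 10: ref 1 -> HIT, frames=[1,2] (faults so far: 4)
  step 11: ref 1 -> HIT, frames=[1,2] (faults so far: 4)
  step 12: ref 1 -> HIT, frames=[1,2] (faults so far: 4)
  step 13: ref 1 -> HIT, frames=[1,2] (faults so far: 4)
  step 14: ref 4 -> FAULT, evict 1, frames=[4,2] (faults so far: 5)
  step 15: ref 5 -> FAULT, evict 2, frames=[4,5] (faults so far: 6)
  Optimal total faults: 6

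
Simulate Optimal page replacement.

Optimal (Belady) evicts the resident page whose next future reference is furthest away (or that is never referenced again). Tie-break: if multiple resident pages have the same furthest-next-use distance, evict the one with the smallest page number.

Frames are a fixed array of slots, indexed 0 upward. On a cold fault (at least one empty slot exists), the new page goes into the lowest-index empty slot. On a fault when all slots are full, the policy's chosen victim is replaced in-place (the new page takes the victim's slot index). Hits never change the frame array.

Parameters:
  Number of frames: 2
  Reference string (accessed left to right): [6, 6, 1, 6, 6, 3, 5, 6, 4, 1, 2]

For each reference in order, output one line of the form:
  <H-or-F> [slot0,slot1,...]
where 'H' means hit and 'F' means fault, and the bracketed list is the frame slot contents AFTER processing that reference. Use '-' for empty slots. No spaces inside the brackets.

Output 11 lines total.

F [6,-]
H [6,-]
F [6,1]
H [6,1]
H [6,1]
F [6,3]
F [6,5]
H [6,5]
F [6,4]
F [6,1]
F [6,2]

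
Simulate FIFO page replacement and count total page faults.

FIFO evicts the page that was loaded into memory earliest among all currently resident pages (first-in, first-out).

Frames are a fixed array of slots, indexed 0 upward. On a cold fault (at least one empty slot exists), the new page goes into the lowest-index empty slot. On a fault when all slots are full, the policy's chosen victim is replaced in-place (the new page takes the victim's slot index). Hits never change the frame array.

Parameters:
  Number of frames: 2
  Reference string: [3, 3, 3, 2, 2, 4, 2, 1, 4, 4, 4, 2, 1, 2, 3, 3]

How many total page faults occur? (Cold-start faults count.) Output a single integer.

Step 0: ref 3 → FAULT, frames=[3,-]
Step 1: ref 3 → HIT, frames=[3,-]
Step 2: ref 3 → HIT, frames=[3,-]
Step 3: ref 2 → FAULT, frames=[3,2]
Step 4: ref 2 → HIT, frames=[3,2]
Step 5: ref 4 → FAULT (evict 3), frames=[4,2]
Step 6: ref 2 → HIT, frames=[4,2]
Step 7: ref 1 → FAULT (evict 2), frames=[4,1]
Step 8: ref 4 → HIT, frames=[4,1]
Step 9: ref 4 → HIT, frames=[4,1]
Step 10: ref 4 → HIT, frames=[4,1]
Step 11: ref 2 → FAULT (evict 4), frames=[2,1]
Step 12: ref 1 → HIT, frames=[2,1]
Step 13: ref 2 → HIT, frames=[2,1]
Step 14: ref 3 → FAULT (evict 1), frames=[2,3]
Step 15: ref 3 → HIT, frames=[2,3]
Total faults: 6

Answer: 6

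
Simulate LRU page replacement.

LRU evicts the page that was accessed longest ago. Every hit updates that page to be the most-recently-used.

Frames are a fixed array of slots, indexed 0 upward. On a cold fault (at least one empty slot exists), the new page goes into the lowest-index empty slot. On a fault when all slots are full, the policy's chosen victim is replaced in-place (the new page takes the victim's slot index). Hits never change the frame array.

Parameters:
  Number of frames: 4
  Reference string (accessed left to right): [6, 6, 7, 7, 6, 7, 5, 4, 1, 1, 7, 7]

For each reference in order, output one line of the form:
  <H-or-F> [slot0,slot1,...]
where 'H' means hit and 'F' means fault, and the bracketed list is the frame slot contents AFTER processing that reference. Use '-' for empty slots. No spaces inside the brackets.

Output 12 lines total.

F [6,-,-,-]
H [6,-,-,-]
F [6,7,-,-]
H [6,7,-,-]
H [6,7,-,-]
H [6,7,-,-]
F [6,7,5,-]
F [6,7,5,4]
F [1,7,5,4]
H [1,7,5,4]
H [1,7,5,4]
H [1,7,5,4]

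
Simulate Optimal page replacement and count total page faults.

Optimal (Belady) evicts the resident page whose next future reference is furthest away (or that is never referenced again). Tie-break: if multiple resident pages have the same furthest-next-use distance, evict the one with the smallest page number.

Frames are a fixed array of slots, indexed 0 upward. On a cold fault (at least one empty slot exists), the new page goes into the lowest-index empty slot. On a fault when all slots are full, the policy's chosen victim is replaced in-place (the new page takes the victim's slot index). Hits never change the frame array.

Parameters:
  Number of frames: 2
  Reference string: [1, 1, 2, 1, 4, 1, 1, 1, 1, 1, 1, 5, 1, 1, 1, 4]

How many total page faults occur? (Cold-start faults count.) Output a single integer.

Step 0: ref 1 → FAULT, frames=[1,-]
Step 1: ref 1 → HIT, frames=[1,-]
Step 2: ref 2 → FAULT, frames=[1,2]
Step 3: ref 1 → HIT, frames=[1,2]
Step 4: ref 4 → FAULT (evict 2), frames=[1,4]
Step 5: ref 1 → HIT, frames=[1,4]
Step 6: ref 1 → HIT, frames=[1,4]
Step 7: ref 1 → HIT, frames=[1,4]
Step 8: ref 1 → HIT, frames=[1,4]
Step 9: ref 1 → HIT, frames=[1,4]
Step 10: ref 1 → HIT, frames=[1,4]
Step 11: ref 5 → FAULT (evict 4), frames=[1,5]
Step 12: ref 1 → HIT, frames=[1,5]
Step 13: ref 1 → HIT, frames=[1,5]
Step 14: ref 1 → HIT, frames=[1,5]
Step 15: ref 4 → FAULT (evict 1), frames=[4,5]
Total faults: 5

Answer: 5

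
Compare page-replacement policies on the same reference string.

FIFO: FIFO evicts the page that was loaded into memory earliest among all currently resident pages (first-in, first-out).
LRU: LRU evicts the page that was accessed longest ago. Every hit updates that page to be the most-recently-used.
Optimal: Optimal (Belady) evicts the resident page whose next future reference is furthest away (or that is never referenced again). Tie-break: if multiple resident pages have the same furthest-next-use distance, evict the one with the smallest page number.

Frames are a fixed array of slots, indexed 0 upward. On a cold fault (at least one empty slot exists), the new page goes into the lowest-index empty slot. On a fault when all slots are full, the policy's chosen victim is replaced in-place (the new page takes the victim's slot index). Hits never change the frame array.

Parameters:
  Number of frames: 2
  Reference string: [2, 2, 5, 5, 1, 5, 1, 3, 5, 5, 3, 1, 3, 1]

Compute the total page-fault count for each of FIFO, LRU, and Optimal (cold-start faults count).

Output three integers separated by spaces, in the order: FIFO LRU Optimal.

Answer: 7 6 5

Derivation:
--- FIFO ---
  step 0: ref 2 -> FAULT, frames=[2,-] (faults so far: 1)
  step 1: ref 2 -> HIT, frames=[2,-] (faults so far: 1)
  step 2: ref 5 -> FAULT, frames=[2,5] (faults so far: 2)
  step 3: ref 5 -> HIT, frames=[2,5] (faults so far: 2)
  step 4: ref 1 -> FAULT, evict 2, frames=[1,5] (faults so far: 3)
  step 5: ref 5 -> HIT, frames=[1,5] (faults so far: 3)
  step 6: ref 1 -> HIT, frames=[1,5] (faults so far: 3)
  step 7: ref 3 -> FAULT, evict 5, frames=[1,3] (faults so far: 4)
  step 8: ref 5 -> FAULT, evict 1, frames=[5,3] (faults so far: 5)
  step 9: ref 5 -> HIT, frames=[5,3] (faults so far: 5)
  step 10: ref 3 -> HIT, frames=[5,3] (faults so far: 5)
  step 11: ref 1 -> FAULT, evict 3, frames=[5,1] (faults so far: 6)
  step 12: ref 3 -> FAULT, evict 5, frames=[3,1] (faults so far: 7)
  step 13: ref 1 -> HIT, frames=[3,1] (faults so far: 7)
  FIFO total faults: 7
--- LRU ---
  step 0: ref 2 -> FAULT, frames=[2,-] (faults so far: 1)
  step 1: ref 2 -> HIT, frames=[2,-] (faults so far: 1)
  step 2: ref 5 -> FAULT, frames=[2,5] (faults so far: 2)
  step 3: ref 5 -> HIT, frames=[2,5] (faults so far: 2)
  step 4: ref 1 -> FAULT, evict 2, frames=[1,5] (faults so far: 3)
  step 5: ref 5 -> HIT, frames=[1,5] (faults so far: 3)
  step 6: ref 1 -> HIT, frames=[1,5] (faults so far: 3)
  step 7: ref 3 -> FAULT, evict 5, frames=[1,3] (faults so far: 4)
  step 8: ref 5 -> FAULT, evict 1, frames=[5,3] (faults so far: 5)
  step 9: ref 5 -> HIT, frames=[5,3] (faults so far: 5)
  step 10: ref 3 -> HIT, frames=[5,3] (faults so far: 5)
  step 11: ref 1 -> FAULT, evict 5, frames=[1,3] (faults so far: 6)
  step 12: ref 3 -> HIT, frames=[1,3] (faults so far: 6)
  step 13: ref 1 -> HIT, frames=[1,3] (faults so far: 6)
  LRU total faults: 6
--- Optimal ---
  step 0: ref 2 -> FAULT, frames=[2,-] (faults so far: 1)
  step 1: ref 2 -> HIT, frames=[2,-] (faults so far: 1)
  step 2: ref 5 -> FAULT, frames=[2,5] (faults so far: 2)
  step 3: ref 5 -> HIT, frames=[2,5] (faults so far: 2)
  step 4: ref 1 -> FAULT, evict 2, frames=[1,5] (faults so far: 3)
  step 5: ref 5 -> HIT, frames=[1,5] (faults so far: 3)
  step 6: ref 1 -> HIT, frames=[1,5] (faults so far: 3)
  step 7: ref 3 -> FAULT, evict 1, frames=[3,5] (faults so far: 4)
  step 8: ref 5 -> HIT, frames=[3,5] (faults so far: 4)
  step 9: ref 5 -> HIT, frames=[3,5] (faults so far: 4)
  step 10: ref 3 -> HIT, frames=[3,5] (faults so far: 4)
  step 11: ref 1 -> FAULT, evict 5, frames=[3,1] (faults so far: 5)
  step 12: ref 3 -> HIT, frames=[3,1] (faults so far: 5)
  step 13: ref 1 -> HIT, frames=[3,1] (faults so far: 5)
  Optimal total faults: 5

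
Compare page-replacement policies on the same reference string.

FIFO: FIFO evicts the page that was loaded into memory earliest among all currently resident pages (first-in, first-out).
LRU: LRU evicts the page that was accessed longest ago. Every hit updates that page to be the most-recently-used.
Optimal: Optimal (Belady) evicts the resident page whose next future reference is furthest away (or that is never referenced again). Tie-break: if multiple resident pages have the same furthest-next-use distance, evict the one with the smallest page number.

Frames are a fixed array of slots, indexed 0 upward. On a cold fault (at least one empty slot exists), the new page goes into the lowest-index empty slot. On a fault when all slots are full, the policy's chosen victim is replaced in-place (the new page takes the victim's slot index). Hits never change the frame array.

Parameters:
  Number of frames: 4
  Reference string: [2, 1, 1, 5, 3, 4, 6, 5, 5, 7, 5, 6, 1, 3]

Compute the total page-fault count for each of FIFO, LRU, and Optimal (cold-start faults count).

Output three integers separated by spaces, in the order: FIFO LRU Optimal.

Answer: 10 9 8

Derivation:
--- FIFO ---
  step 0: ref 2 -> FAULT, frames=[2,-,-,-] (faults so far: 1)
  step 1: ref 1 -> FAULT, frames=[2,1,-,-] (faults so far: 2)
  step 2: ref 1 -> HIT, frames=[2,1,-,-] (faults so far: 2)
  step 3: ref 5 -> FAULT, frames=[2,1,5,-] (faults so far: 3)
  step 4: ref 3 -> FAULT, frames=[2,1,5,3] (faults so far: 4)
  step 5: ref 4 -> FAULT, evict 2, frames=[4,1,5,3] (faults so far: 5)
  step 6: ref 6 -> FAULT, evict 1, frames=[4,6,5,3] (faults so far: 6)
  step 7: ref 5 -> HIT, frames=[4,6,5,3] (faults so far: 6)
  step 8: ref 5 -> HIT, frames=[4,6,5,3] (faults so far: 6)
  step 9: ref 7 -> FAULT, evict 5, frames=[4,6,7,3] (faults so far: 7)
  step 10: ref 5 -> FAULT, evict 3, frames=[4,6,7,5] (faults so far: 8)
  step 11: ref 6 -> HIT, frames=[4,6,7,5] (faults so far: 8)
  step 12: ref 1 -> FAULT, evict 4, frames=[1,6,7,5] (faults so far: 9)
  step 13: ref 3 -> FAULT, evict 6, frames=[1,3,7,5] (faults so far: 10)
  FIFO total faults: 10
--- LRU ---
  step 0: ref 2 -> FAULT, frames=[2,-,-,-] (faults so far: 1)
  step 1: ref 1 -> FAULT, frames=[2,1,-,-] (faults so far: 2)
  step 2: ref 1 -> HIT, frames=[2,1,-,-] (faults so far: 2)
  step 3: ref 5 -> FAULT, frames=[2,1,5,-] (faults so far: 3)
  step 4: ref 3 -> FAULT, frames=[2,1,5,3] (faults so far: 4)
  step 5: ref 4 -> FAULT, evict 2, frames=[4,1,5,3] (faults so far: 5)
  step 6: ref 6 -> FAULT, evict 1, frames=[4,6,5,3] (faults so far: 6)
  step 7: ref 5 -> HIT, frames=[4,6,5,3] (faults so far: 6)
  step 8: ref 5 -> HIT, frames=[4,6,5,3] (faults so far: 6)
  step 9: ref 7 -> FAULT, evict 3, frames=[4,6,5,7] (faults so far: 7)
  step 10: ref 5 -> HIT, frames=[4,6,5,7] (faults so far: 7)
  step 11: ref 6 -> HIT, frames=[4,6,5,7] (faults so far: 7)
  step 12: ref 1 -> FAULT, evict 4, frames=[1,6,5,7] (faults so far: 8)
  step 13: ref 3 -> FAULT, evict 7, frames=[1,6,5,3] (faults so far: 9)
  LRU total faults: 9
--- Optimal ---
  step 0: ref 2 -> FAULT, frames=[2,-,-,-] (faults so far: 1)
  step 1: ref 1 -> FAULT, frames=[2,1,-,-] (faults so far: 2)
  step 2: ref 1 -> HIT, frames=[2,1,-,-] (faults so far: 2)
  step 3: ref 5 -> FAULT, frames=[2,1,5,-] (faults so far: 3)
  step 4: ref 3 -> FAULT, frames=[2,1,5,3] (faults so far: 4)
  step 5: ref 4 -> FAULT, evict 2, frames=[4,1,5,3] (faults so far: 5)
  step 6: ref 6 -> FAULT, evict 4, frames=[6,1,5,3] (faults so far: 6)
  step 7: ref 5 -> HIT, frames=[6,1,5,3] (faults so far: 6)
  step 8: ref 5 -> HIT, frames=[6,1,5,3] (faults so far: 6)
  step 9: ref 7 -> FAULT, evict 3, frames=[6,1,5,7] (faults so far: 7)
  step 10: ref 5 -> HIT, frames=[6,1,5,7] (faults so far: 7)
  step 11: ref 6 -> HIT, frames=[6,1,5,7] (faults so far: 7)
  step 12: ref 1 -> HIT, frames=[6,1,5,7] (faults so far: 7)
  step 13: ref 3 -> FAULT, evict 1, frames=[6,3,5,7] (faults so far: 8)
  Optimal total faults: 8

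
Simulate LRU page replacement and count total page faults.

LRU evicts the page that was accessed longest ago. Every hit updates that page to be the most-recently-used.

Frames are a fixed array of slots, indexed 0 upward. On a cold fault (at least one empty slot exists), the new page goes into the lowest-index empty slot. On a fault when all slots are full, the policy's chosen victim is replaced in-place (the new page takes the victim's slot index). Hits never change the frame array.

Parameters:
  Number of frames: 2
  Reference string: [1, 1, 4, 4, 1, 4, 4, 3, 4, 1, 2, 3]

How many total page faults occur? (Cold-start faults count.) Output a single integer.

Answer: 6

Derivation:
Step 0: ref 1 → FAULT, frames=[1,-]
Step 1: ref 1 → HIT, frames=[1,-]
Step 2: ref 4 → FAULT, frames=[1,4]
Step 3: ref 4 → HIT, frames=[1,4]
Step 4: ref 1 → HIT, frames=[1,4]
Step 5: ref 4 → HIT, frames=[1,4]
Step 6: ref 4 → HIT, frames=[1,4]
Step 7: ref 3 → FAULT (evict 1), frames=[3,4]
Step 8: ref 4 → HIT, frames=[3,4]
Step 9: ref 1 → FAULT (evict 3), frames=[1,4]
Step 10: ref 2 → FAULT (evict 4), frames=[1,2]
Step 11: ref 3 → FAULT (evict 1), frames=[3,2]
Total faults: 6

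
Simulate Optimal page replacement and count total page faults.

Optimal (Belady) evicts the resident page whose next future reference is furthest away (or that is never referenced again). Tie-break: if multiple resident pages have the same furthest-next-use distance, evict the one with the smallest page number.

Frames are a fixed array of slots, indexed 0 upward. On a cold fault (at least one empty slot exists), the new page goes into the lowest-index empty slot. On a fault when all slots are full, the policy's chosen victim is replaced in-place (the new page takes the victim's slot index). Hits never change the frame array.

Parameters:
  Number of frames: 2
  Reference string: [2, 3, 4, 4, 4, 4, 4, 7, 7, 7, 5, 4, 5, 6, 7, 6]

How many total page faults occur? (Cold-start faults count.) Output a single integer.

Step 0: ref 2 → FAULT, frames=[2,-]
Step 1: ref 3 → FAULT, frames=[2,3]
Step 2: ref 4 → FAULT (evict 2), frames=[4,3]
Step 3: ref 4 → HIT, frames=[4,3]
Step 4: ref 4 → HIT, frames=[4,3]
Step 5: ref 4 → HIT, frames=[4,3]
Step 6: ref 4 → HIT, frames=[4,3]
Step 7: ref 7 → FAULT (evict 3), frames=[4,7]
Step 8: ref 7 → HIT, frames=[4,7]
Step 9: ref 7 → HIT, frames=[4,7]
Step 10: ref 5 → FAULT (evict 7), frames=[4,5]
Step 11: ref 4 → HIT, frames=[4,5]
Step 12: ref 5 → HIT, frames=[4,5]
Step 13: ref 6 → FAULT (evict 4), frames=[6,5]
Step 14: ref 7 → FAULT (evict 5), frames=[6,7]
Step 15: ref 6 → HIT, frames=[6,7]
Total faults: 7

Answer: 7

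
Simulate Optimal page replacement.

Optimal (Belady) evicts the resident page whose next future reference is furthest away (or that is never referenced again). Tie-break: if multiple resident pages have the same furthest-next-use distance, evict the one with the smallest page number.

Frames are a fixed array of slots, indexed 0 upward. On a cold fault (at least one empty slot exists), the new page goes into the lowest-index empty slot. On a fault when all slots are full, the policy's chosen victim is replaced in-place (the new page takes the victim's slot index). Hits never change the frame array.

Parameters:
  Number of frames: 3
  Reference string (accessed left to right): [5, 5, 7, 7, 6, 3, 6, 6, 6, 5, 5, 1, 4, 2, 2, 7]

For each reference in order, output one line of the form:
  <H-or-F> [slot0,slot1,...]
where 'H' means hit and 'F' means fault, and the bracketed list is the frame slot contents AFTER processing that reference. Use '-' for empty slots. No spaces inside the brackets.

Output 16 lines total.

F [5,-,-]
H [5,-,-]
F [5,7,-]
H [5,7,-]
F [5,7,6]
F [5,3,6]
H [5,3,6]
H [5,3,6]
H [5,3,6]
H [5,3,6]
H [5,3,6]
F [5,1,6]
F [5,4,6]
F [5,2,6]
H [5,2,6]
F [5,7,6]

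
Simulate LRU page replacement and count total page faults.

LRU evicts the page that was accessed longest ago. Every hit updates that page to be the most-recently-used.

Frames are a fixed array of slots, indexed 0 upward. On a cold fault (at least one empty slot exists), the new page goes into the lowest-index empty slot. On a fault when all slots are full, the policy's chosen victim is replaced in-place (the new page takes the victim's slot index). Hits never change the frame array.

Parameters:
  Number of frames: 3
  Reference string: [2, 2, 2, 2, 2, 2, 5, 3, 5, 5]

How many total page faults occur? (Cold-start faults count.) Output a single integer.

Step 0: ref 2 → FAULT, frames=[2,-,-]
Step 1: ref 2 → HIT, frames=[2,-,-]
Step 2: ref 2 → HIT, frames=[2,-,-]
Step 3: ref 2 → HIT, frames=[2,-,-]
Step 4: ref 2 → HIT, frames=[2,-,-]
Step 5: ref 2 → HIT, frames=[2,-,-]
Step 6: ref 5 → FAULT, frames=[2,5,-]
Step 7: ref 3 → FAULT, frames=[2,5,3]
Step 8: ref 5 → HIT, frames=[2,5,3]
Step 9: ref 5 → HIT, frames=[2,5,3]
Total faults: 3

Answer: 3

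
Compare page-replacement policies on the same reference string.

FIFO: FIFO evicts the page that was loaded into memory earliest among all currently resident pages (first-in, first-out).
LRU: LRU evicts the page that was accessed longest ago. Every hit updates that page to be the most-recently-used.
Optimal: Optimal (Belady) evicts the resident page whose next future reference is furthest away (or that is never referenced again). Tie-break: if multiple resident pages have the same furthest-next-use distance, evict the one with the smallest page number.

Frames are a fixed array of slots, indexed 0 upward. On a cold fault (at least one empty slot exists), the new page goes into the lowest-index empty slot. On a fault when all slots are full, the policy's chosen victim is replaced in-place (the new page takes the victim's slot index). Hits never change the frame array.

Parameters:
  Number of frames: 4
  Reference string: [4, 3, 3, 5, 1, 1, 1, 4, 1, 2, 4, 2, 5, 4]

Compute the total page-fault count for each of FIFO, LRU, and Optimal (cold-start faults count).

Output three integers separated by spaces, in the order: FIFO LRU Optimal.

--- FIFO ---
  step 0: ref 4 -> FAULT, frames=[4,-,-,-] (faults so far: 1)
  step 1: ref 3 -> FAULT, frames=[4,3,-,-] (faults so far: 2)
  step 2: ref 3 -> HIT, frames=[4,3,-,-] (faults so far: 2)
  step 3: ref 5 -> FAULT, frames=[4,3,5,-] (faults so far: 3)
  step 4: ref 1 -> FAULT, frames=[4,3,5,1] (faults so far: 4)
  step 5: ref 1 -> HIT, frames=[4,3,5,1] (faults so far: 4)
  step 6: ref 1 -> HIT, frames=[4,3,5,1] (faults so far: 4)
  step 7: ref 4 -> HIT, frames=[4,3,5,1] (faults so far: 4)
  step 8: ref 1 -> HIT, frames=[4,3,5,1] (faults so far: 4)
  step 9: ref 2 -> FAULT, evict 4, frames=[2,3,5,1] (faults so far: 5)
  step 10: ref 4 -> FAULT, evict 3, frames=[2,4,5,1] (faults so far: 6)
  step 11: ref 2 -> HIT, frames=[2,4,5,1] (faults so far: 6)
  step 12: ref 5 -> HIT, frames=[2,4,5,1] (faults so far: 6)
  step 13: ref 4 -> HIT, frames=[2,4,5,1] (faults so far: 6)
  FIFO total faults: 6
--- LRU ---
  step 0: ref 4 -> FAULT, frames=[4,-,-,-] (faults so far: 1)
  step 1: ref 3 -> FAULT, frames=[4,3,-,-] (faults so far: 2)
  step 2: ref 3 -> HIT, frames=[4,3,-,-] (faults so far: 2)
  step 3: ref 5 -> FAULT, frames=[4,3,5,-] (faults so far: 3)
  step 4: ref 1 -> FAULT, frames=[4,3,5,1] (faults so far: 4)
  step 5: ref 1 -> HIT, frames=[4,3,5,1] (faults so far: 4)
  step 6: ref 1 -> HIT, frames=[4,3,5,1] (faults so far: 4)
  step 7: ref 4 -> HIT, frames=[4,3,5,1] (faults so far: 4)
  step 8: ref 1 -> HIT, frames=[4,3,5,1] (faults so far: 4)
  step 9: ref 2 -> FAULT, evict 3, frames=[4,2,5,1] (faults so far: 5)
  step 10: ref 4 -> HIT, frames=[4,2,5,1] (faults so far: 5)
  step 11: ref 2 -> HIT, frames=[4,2,5,1] (faults so far: 5)
  step 12: ref 5 -> HIT, frames=[4,2,5,1] (faults so far: 5)
  step 13: ref 4 -> HIT, frames=[4,2,5,1] (faults so far: 5)
  LRU total faults: 5
--- Optimal ---
  step 0: ref 4 -> FAULT, frames=[4,-,-,-] (faults so far: 1)
  step 1: ref 3 -> FAULT, frames=[4,3,-,-] (faults so far: 2)
  step 2: ref 3 -> HIT, frames=[4,3,-,-] (faults so far: 2)
  step 3: ref 5 -> FAULT, frames=[4,3,5,-] (faults so far: 3)
  step 4: ref 1 -> FAULT, frames=[4,3,5,1] (faults so far: 4)
  step 5: ref 1 -> HIT, frames=[4,3,5,1] (faults so far: 4)
  step 6: ref 1 -> HIT, frames=[4,3,5,1] (faults so far: 4)
  step 7: ref 4 -> HIT, frames=[4,3,5,1] (faults so far: 4)
  step 8: ref 1 -> HIT, frames=[4,3,5,1] (faults so far: 4)
  step 9: ref 2 -> FAULT, evict 1, frames=[4,3,5,2] (faults so far: 5)
  step 10: ref 4 -> HIT, frames=[4,3,5,2] (faults so far: 5)
  step 11: ref 2 -> HIT, frames=[4,3,5,2] (faults so far: 5)
  step 12: ref 5 -> HIT, frames=[4,3,5,2] (faults so far: 5)
  step 13: ref 4 -> HIT, frames=[4,3,5,2] (faults so far: 5)
  Optimal total faults: 5

Answer: 6 5 5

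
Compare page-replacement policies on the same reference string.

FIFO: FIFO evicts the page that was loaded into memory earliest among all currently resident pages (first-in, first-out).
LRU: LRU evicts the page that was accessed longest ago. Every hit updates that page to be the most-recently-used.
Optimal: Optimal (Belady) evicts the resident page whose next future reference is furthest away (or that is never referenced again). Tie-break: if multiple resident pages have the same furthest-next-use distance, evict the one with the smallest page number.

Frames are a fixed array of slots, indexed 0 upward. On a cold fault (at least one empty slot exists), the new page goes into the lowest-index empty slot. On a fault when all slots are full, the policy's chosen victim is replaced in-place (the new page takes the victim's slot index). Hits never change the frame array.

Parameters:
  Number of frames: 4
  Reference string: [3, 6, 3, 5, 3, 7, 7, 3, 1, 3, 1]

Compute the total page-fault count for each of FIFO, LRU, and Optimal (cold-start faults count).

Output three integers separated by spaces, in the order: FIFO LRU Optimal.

--- FIFO ---
  step 0: ref 3 -> FAULT, frames=[3,-,-,-] (faults so far: 1)
  step 1: ref 6 -> FAULT, frames=[3,6,-,-] (faults so far: 2)
  step 2: ref 3 -> HIT, frames=[3,6,-,-] (faults so far: 2)
  step 3: ref 5 -> FAULT, frames=[3,6,5,-] (faults so far: 3)
  step 4: ref 3 -> HIT, frames=[3,6,5,-] (faults so far: 3)
  step 5: ref 7 -> FAULT, frames=[3,6,5,7] (faults so far: 4)
  step 6: ref 7 -> HIT, frames=[3,6,5,7] (faults so far: 4)
  step 7: ref 3 -> HIT, frames=[3,6,5,7] (faults so far: 4)
  step 8: ref 1 -> FAULT, evict 3, frames=[1,6,5,7] (faults so far: 5)
  step 9: ref 3 -> FAULT, evict 6, frames=[1,3,5,7] (faults so far: 6)
  step 10: ref 1 -> HIT, frames=[1,3,5,7] (faults so far: 6)
  FIFO total faults: 6
--- LRU ---
  step 0: ref 3 -> FAULT, frames=[3,-,-,-] (faults so far: 1)
  step 1: ref 6 -> FAULT, frames=[3,6,-,-] (faults so far: 2)
  step 2: ref 3 -> HIT, frames=[3,6,-,-] (faults so far: 2)
  step 3: ref 5 -> FAULT, frames=[3,6,5,-] (faults so far: 3)
  step 4: ref 3 -> HIT, frames=[3,6,5,-] (faults so far: 3)
  step 5: ref 7 -> FAULT, frames=[3,6,5,7] (faults so far: 4)
  step 6: ref 7 -> HIT, frames=[3,6,5,7] (faults so far: 4)
  step 7: ref 3 -> HIT, frames=[3,6,5,7] (faults so far: 4)
  step 8: ref 1 -> FAULT, evict 6, frames=[3,1,5,7] (faults so far: 5)
  step 9: ref 3 -> HIT, frames=[3,1,5,7] (faults so far: 5)
  step 10: ref 1 -> HIT, frames=[3,1,5,7] (faults so far: 5)
  LRU total faults: 5
--- Optimal ---
  step 0: ref 3 -> FAULT, frames=[3,-,-,-] (faults so far: 1)
  step 1: ref 6 -> FAULT, frames=[3,6,-,-] (faults so far: 2)
  step 2: ref 3 -> HIT, frames=[3,6,-,-] (faults so far: 2)
  step 3: ref 5 -> FAULT, frames=[3,6,5,-] (faults so far: 3)
  step 4: ref 3 -> HIT, frames=[3,6,5,-] (faults so far: 3)
  step 5: ref 7 -> FAULT, frames=[3,6,5,7] (faults so far: 4)
  step 6: ref 7 -> HIT, frames=[3,6,5,7] (faults so far: 4)
  step 7: ref 3 -> HIT, frames=[3,6,5,7] (faults so far: 4)
  step 8: ref 1 -> FAULT, evict 5, frames=[3,6,1,7] (faults so far: 5)
  step 9: ref 3 -> HIT, frames=[3,6,1,7] (faults so far: 5)
  step 10: ref 1 -> HIT, frames=[3,6,1,7] (faults so far: 5)
  Optimal total faults: 5

Answer: 6 5 5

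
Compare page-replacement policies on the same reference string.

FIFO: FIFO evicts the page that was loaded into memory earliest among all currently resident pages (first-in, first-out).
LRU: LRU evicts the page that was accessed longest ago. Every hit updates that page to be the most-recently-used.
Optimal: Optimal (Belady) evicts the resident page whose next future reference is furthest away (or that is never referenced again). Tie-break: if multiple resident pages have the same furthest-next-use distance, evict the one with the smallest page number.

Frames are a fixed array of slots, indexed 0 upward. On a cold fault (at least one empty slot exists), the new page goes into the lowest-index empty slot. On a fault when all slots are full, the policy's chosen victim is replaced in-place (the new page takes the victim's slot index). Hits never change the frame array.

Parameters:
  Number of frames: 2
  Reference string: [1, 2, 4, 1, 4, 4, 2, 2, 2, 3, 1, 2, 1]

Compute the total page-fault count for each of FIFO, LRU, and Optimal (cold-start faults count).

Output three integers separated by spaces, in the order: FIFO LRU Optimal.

--- FIFO ---
  step 0: ref 1 -> FAULT, frames=[1,-] (faults so far: 1)
  step 1: ref 2 -> FAULT, frames=[1,2] (faults so far: 2)
  step 2: ref 4 -> FAULT, evict 1, frames=[4,2] (faults so far: 3)
  step 3: ref 1 -> FAULT, evict 2, frames=[4,1] (faults so far: 4)
  step 4: ref 4 -> HIT, frames=[4,1] (faults so far: 4)
  step 5: ref 4 -> HIT, frames=[4,1] (faults so far: 4)
  step 6: ref 2 -> FAULT, evict 4, frames=[2,1] (faults so far: 5)
  step 7: ref 2 -> HIT, frames=[2,1] (faults so far: 5)
  step 8: ref 2 -> HIT, frames=[2,1] (faults so far: 5)
  step 9: ref 3 -> FAULT, evict 1, frames=[2,3] (faults so far: 6)
  step 10: ref 1 -> FAULT, evict 2, frames=[1,3] (faults so far: 7)
  step 11: ref 2 -> FAULT, evict 3, frames=[1,2] (faults so far: 8)
  step 12: ref 1 -> HIT, frames=[1,2] (faults so far: 8)
  FIFO total faults: 8
--- LRU ---
  step 0: ref 1 -> FAULT, frames=[1,-] (faults so far: 1)
  step 1: ref 2 -> FAULT, frames=[1,2] (faults so far: 2)
  step 2: ref 4 -> FAULT, evict 1, frames=[4,2] (faults so far: 3)
  step 3: ref 1 -> FAULT, evict 2, frames=[4,1] (faults so far: 4)
  step 4: ref 4 -> HIT, frames=[4,1] (faults so far: 4)
  step 5: ref 4 -> HIT, frames=[4,1] (faults so far: 4)
  step 6: ref 2 -> FAULT, evict 1, frames=[4,2] (faults so far: 5)
  step 7: ref 2 -> HIT, frames=[4,2] (faults so far: 5)
  step 8: ref 2 -> HIT, frames=[4,2] (faults so far: 5)
  step 9: ref 3 -> FAULT, evict 4, frames=[3,2] (faults so far: 6)
  step 10: ref 1 -> FAULT, evict 2, frames=[3,1] (faults so far: 7)
  step 11: ref 2 -> FAULT, evict 3, frames=[2,1] (faults so far: 8)
  step 12: ref 1 -> HIT, frames=[2,1] (faults so far: 8)
  LRU total faults: 8
--- Optimal ---
  step 0: ref 1 -> FAULT, frames=[1,-] (faults so far: 1)
  step 1: ref 2 -> FAULT, frames=[1,2] (faults so far: 2)
  step 2: ref 4 -> FAULT, evict 2, frames=[1,4] (faults so far: 3)
  step 3: ref 1 -> HIT, frames=[1,4] (faults so far: 3)
  step 4: ref 4 -> HIT, frames=[1,4] (faults so far: 3)
  step 5: ref 4 -> HIT, frames=[1,4] (faults so far: 3)
  step 6: ref 2 -> FAULT, evict 4, frames=[1,2] (faults so far: 4)
  step 7: ref 2 -> HIT, frames=[1,2] (faults so far: 4)
  step 8: ref 2 -> HIT, frames=[1,2] (faults so far: 4)
  step 9: ref 3 -> FAULT, evict 2, frames=[1,3] (faults so far: 5)
  step 10: ref 1 -> HIT, frames=[1,3] (faults so far: 5)
  step 11: ref 2 -> FAULT, evict 3, frames=[1,2] (faults so far: 6)
  step 12: ref 1 -> HIT, frames=[1,2] (faults so far: 6)
  Optimal total faults: 6

Answer: 8 8 6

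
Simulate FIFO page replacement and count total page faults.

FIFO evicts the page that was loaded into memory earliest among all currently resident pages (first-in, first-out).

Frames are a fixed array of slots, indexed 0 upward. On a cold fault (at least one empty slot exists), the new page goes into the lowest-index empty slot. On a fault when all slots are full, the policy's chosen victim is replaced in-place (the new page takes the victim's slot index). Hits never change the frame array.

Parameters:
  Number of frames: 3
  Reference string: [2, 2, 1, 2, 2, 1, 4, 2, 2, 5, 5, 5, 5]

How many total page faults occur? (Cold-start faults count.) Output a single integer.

Step 0: ref 2 → FAULT, frames=[2,-,-]
Step 1: ref 2 → HIT, frames=[2,-,-]
Step 2: ref 1 → FAULT, frames=[2,1,-]
Step 3: ref 2 → HIT, frames=[2,1,-]
Step 4: ref 2 → HIT, frames=[2,1,-]
Step 5: ref 1 → HIT, frames=[2,1,-]
Step 6: ref 4 → FAULT, frames=[2,1,4]
Step 7: ref 2 → HIT, frames=[2,1,4]
Step 8: ref 2 → HIT, frames=[2,1,4]
Step 9: ref 5 → FAULT (evict 2), frames=[5,1,4]
Step 10: ref 5 → HIT, frames=[5,1,4]
Step 11: ref 5 → HIT, frames=[5,1,4]
Step 12: ref 5 → HIT, frames=[5,1,4]
Total faults: 4

Answer: 4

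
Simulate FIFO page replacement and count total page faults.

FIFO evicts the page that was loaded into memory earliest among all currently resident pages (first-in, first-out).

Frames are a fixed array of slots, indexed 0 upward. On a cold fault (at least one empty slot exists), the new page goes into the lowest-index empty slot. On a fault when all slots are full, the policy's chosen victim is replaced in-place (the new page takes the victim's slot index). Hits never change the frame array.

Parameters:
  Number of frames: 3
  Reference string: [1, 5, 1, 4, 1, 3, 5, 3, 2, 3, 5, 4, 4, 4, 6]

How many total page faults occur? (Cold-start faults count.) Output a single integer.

Step 0: ref 1 → FAULT, frames=[1,-,-]
Step 1: ref 5 → FAULT, frames=[1,5,-]
Step 2: ref 1 → HIT, frames=[1,5,-]
Step 3: ref 4 → FAULT, frames=[1,5,4]
Step 4: ref 1 → HIT, frames=[1,5,4]
Step 5: ref 3 → FAULT (evict 1), frames=[3,5,4]
Step 6: ref 5 → HIT, frames=[3,5,4]
Step 7: ref 3 → HIT, frames=[3,5,4]
Step 8: ref 2 → FAULT (evict 5), frames=[3,2,4]
Step 9: ref 3 → HIT, frames=[3,2,4]
Step 10: ref 5 → FAULT (evict 4), frames=[3,2,5]
Step 11: ref 4 → FAULT (evict 3), frames=[4,2,5]
Step 12: ref 4 → HIT, frames=[4,2,5]
Step 13: ref 4 → HIT, frames=[4,2,5]
Step 14: ref 6 → FAULT (evict 2), frames=[4,6,5]
Total faults: 8

Answer: 8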